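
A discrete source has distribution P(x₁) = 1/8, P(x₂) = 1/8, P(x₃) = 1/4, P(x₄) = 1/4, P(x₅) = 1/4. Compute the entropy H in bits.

2.25 bits

Each probability is a power of 1/2, so log₂(1/p) is an integer.
H = Σ p·log₂(1/p) = 1/8·3 + 1/8·3 + 1/4·2 + 1/4·2 + 1/4·2 = 2.25 bits.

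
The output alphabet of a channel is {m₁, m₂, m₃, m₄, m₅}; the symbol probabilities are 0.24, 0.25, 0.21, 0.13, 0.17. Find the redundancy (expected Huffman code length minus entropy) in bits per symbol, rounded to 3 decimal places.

0.016 bits

Entropy H = −Σ p log₂ p ≈ 2.2842 bits.
Huffman merges: 13/100+17/100→3/10; 21/100+6/25→9/20; 1/4+3/10→11/20; 9/20+11/20→1. L = 23/10 ≈ 2.3000.
L − H = 2.3000 − 2.2842 = 0.016 bits.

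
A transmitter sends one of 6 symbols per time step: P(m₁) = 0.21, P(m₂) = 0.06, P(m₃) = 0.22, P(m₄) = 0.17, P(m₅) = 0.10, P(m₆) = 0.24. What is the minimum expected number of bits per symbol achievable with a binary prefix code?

Repeatedly combine the two least-probable nodes; the expected code length is the sum of the merged weights.
merge 3/50 + 1/10 → 4/25
merge 4/25 + 17/100 → 33/100
merge 21/100 + 11/50 → 43/100
merge 6/25 + 33/100 → 57/100
merge 43/100 + 57/100 → 1
L = 4/25 + 33/100 + 43/100 + 57/100 + 1 = 249/100 = 2.49 bits/symbol.

2.49 bits/symbol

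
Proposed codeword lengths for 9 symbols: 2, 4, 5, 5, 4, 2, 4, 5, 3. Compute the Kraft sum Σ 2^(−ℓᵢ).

With common denominator 2^5 = 32: Σ 2^(−ℓᵢ) = 8/32 + 2/32 + 1/32 + 1/32 + 2/32 + 8/32 + 2/32 + 1/32 + 4/32 = 29/32 = 0.90625.

0.90625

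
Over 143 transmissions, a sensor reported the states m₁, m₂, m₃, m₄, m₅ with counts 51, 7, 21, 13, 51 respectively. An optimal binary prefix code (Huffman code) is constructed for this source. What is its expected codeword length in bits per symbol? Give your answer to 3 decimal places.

2.070 bits/symbol

Probabilities are the counts divided by 143.
Repeatedly combine the two least-probable nodes; the expected code length is the sum of the merged weights.
merge 7/143 + 1/11 → 20/143
merge 20/143 + 21/143 → 41/143
merge 41/143 + 51/143 → 92/143
merge 51/143 + 92/143 → 1
L = 20/143 + 41/143 + 92/143 + 1 = 296/143 ≈ 2.070 bits/symbol.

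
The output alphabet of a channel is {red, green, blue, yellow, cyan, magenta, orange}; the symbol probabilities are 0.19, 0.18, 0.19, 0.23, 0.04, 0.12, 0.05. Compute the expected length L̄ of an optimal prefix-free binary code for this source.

Repeatedly combine the two least-probable nodes; the expected code length is the sum of the merged weights.
merge 1/25 + 1/20 → 9/100
merge 9/100 + 3/25 → 21/100
merge 9/50 + 19/100 → 37/100
merge 19/100 + 21/100 → 2/5
merge 23/100 + 37/100 → 3/5
merge 2/5 + 3/5 → 1
L = 9/100 + 21/100 + 37/100 + 2/5 + 3/5 + 1 = 267/100 = 2.67 bits/symbol.

2.67 bits/symbol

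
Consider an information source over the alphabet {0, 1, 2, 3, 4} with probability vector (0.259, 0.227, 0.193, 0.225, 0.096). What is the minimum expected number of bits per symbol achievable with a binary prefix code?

2.289 bits/symbol

Repeatedly combine the two least-probable nodes; the expected code length is the sum of the merged weights.
merge 12/125 + 193/1000 → 289/1000
merge 9/40 + 227/1000 → 113/250
merge 259/1000 + 289/1000 → 137/250
merge 113/250 + 137/250 → 1
L = 289/1000 + 113/250 + 137/250 + 1 = 2289/1000 = 2.289 bits/symbol.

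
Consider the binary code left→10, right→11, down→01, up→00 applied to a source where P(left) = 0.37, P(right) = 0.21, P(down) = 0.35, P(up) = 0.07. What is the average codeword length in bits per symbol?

2 bits/symbol

L̄ = Σ pᵢ·ℓᵢ = 0.37·2 + 0.21·2 + 0.35·2 + 0.07·2 = 2 bits/symbol.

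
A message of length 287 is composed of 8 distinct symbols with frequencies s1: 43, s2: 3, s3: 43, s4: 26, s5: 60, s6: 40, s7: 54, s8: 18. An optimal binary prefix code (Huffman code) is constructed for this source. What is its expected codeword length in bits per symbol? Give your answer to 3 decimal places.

Probabilities are the counts divided by 287.
Repeatedly combine the two least-probable nodes; the expected code length is the sum of the merged weights.
merge 3/287 + 18/287 → 3/41
merge 3/41 + 26/287 → 47/287
merge 40/287 + 43/287 → 83/287
merge 43/287 + 47/287 → 90/287
merge 54/287 + 60/287 → 114/287
merge 83/287 + 90/287 → 173/287
merge 114/287 + 173/287 → 1
L = 3/41 + 47/287 + 83/287 + 90/287 + 114/287 + 173/287 + 1 = 815/287 ≈ 2.840 bits/symbol.

2.840 bits/symbol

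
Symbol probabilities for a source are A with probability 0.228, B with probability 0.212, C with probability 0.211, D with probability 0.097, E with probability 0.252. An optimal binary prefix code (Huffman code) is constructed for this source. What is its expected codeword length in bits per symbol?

2.308 bits/symbol

Repeatedly combine the two least-probable nodes; the expected code length is the sum of the merged weights.
merge 97/1000 + 211/1000 → 77/250
merge 53/250 + 57/250 → 11/25
merge 63/250 + 77/250 → 14/25
merge 11/25 + 14/25 → 1
L = 77/250 + 11/25 + 14/25 + 1 = 577/250 = 2.308 bits/symbol.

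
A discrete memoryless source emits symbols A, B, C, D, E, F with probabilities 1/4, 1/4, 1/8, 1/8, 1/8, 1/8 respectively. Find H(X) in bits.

2.5 bits

Each probability is a power of 1/2, so log₂(1/p) is an integer.
H = Σ p·log₂(1/p) = 1/4·2 + 1/4·2 + 1/8·3 + 1/8·3 + 1/8·3 + 1/8·3 = 2.5 bits.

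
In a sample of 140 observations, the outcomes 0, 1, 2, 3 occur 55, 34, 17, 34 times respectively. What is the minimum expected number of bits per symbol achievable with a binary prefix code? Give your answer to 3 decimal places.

1.971 bits/symbol

Probabilities are the counts divided by 140.
Repeatedly combine the two least-probable nodes; the expected code length is the sum of the merged weights.
merge 17/140 + 17/70 → 51/140
merge 17/70 + 51/140 → 17/28
merge 11/28 + 17/28 → 1
L = 51/140 + 17/28 + 1 = 69/35 ≈ 1.971 bits/symbol.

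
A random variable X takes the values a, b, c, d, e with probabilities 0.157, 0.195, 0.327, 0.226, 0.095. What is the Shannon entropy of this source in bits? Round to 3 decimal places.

2.214 bits

H = −Σ pᵢ log₂ pᵢ.
−0.157·log₂(0.157) = 0.4194
−0.195·log₂(0.195) = 0.4599
−0.327·log₂(0.327) = 0.5273
−0.226·log₂(0.226) = 0.4849
−0.095·log₂(0.095) = 0.3226
Sum ≈ 2.2141 → 2.214 bits.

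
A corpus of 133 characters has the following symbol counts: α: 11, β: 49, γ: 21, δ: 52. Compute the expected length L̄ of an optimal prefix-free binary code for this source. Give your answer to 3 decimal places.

Probabilities are the counts divided by 133.
Repeatedly combine the two least-probable nodes; the expected code length is the sum of the merged weights.
merge 11/133 + 3/19 → 32/133
merge 32/133 + 7/19 → 81/133
merge 52/133 + 81/133 → 1
L = 32/133 + 81/133 + 1 = 246/133 ≈ 1.850 bits/symbol.

1.850 bits/symbol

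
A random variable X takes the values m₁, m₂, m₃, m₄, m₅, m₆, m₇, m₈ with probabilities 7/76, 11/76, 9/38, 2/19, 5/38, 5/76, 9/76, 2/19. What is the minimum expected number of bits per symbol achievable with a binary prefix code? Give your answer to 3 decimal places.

Repeatedly combine the two least-probable nodes; the expected code length is the sum of the merged weights.
merge 5/76 + 7/76 → 3/19
merge 2/19 + 2/19 → 4/19
merge 9/76 + 5/38 → 1/4
merge 11/76 + 3/19 → 23/76
merge 4/19 + 9/38 → 17/38
merge 1/4 + 23/76 → 21/38
merge 17/38 + 21/38 → 1
L = 3/19 + 4/19 + 1/4 + 23/76 + 17/38 + 21/38 + 1 = 111/38 ≈ 2.921 bits/symbol.

2.921 bits/symbol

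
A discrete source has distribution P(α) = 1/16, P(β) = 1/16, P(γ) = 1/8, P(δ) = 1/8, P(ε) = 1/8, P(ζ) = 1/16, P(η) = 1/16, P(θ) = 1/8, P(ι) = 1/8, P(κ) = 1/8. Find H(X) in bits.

3.25 bits

Each probability is a power of 1/2, so log₂(1/p) is an integer.
H = Σ p·log₂(1/p) = 1/16·4 + 1/16·4 + 1/8·3 + 1/8·3 + 1/8·3 + 1/16·4 + 1/16·4 + 1/8·3 + 1/8·3 + 1/8·3 = 3.25 bits.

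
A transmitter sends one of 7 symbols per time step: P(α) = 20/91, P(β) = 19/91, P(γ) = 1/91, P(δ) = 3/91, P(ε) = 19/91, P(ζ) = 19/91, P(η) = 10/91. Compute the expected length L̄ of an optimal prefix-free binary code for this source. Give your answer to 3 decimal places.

Repeatedly combine the two least-probable nodes; the expected code length is the sum of the merged weights.
merge 1/91 + 3/91 → 4/91
merge 4/91 + 10/91 → 2/13
merge 2/13 + 19/91 → 33/91
merge 19/91 + 19/91 → 38/91
merge 20/91 + 33/91 → 53/91
merge 38/91 + 53/91 → 1
L = 4/91 + 2/13 + 33/91 + 38/91 + 53/91 + 1 = 233/91 ≈ 2.560 bits/symbol.

2.560 bits/symbol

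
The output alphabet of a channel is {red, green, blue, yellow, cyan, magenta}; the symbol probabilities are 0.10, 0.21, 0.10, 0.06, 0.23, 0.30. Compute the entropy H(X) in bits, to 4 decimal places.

H = −Σ pᵢ log₂ pᵢ.
−0.10·log₂(0.10) = 0.3322
−0.21·log₂(0.21) = 0.4728
−0.10·log₂(0.10) = 0.3322
−0.06·log₂(0.06) = 0.2435
−0.23·log₂(0.23) = 0.4877
−0.30·log₂(0.30) = 0.5211
Sum ≈ 2.3895 → 2.3895 bits.

2.3895 bits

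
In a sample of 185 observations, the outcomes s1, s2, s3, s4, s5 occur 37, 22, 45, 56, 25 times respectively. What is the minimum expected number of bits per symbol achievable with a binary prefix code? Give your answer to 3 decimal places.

2.254 bits/symbol

Probabilities are the counts divided by 185.
Repeatedly combine the two least-probable nodes; the expected code length is the sum of the merged weights.
merge 22/185 + 5/37 → 47/185
merge 1/5 + 9/37 → 82/185
merge 47/185 + 56/185 → 103/185
merge 82/185 + 103/185 → 1
L = 47/185 + 82/185 + 103/185 + 1 = 417/185 ≈ 2.254 bits/symbol.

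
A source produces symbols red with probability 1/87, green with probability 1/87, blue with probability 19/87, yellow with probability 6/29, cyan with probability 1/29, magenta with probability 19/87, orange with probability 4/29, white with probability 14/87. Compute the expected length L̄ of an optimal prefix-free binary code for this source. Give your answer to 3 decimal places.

Repeatedly combine the two least-probable nodes; the expected code length is the sum of the merged weights.
merge 1/87 + 1/87 → 2/87
merge 2/87 + 1/29 → 5/87
merge 5/87 + 4/29 → 17/87
merge 14/87 + 17/87 → 31/87
merge 6/29 + 19/87 → 37/87
merge 19/87 + 31/87 → 50/87
merge 37/87 + 50/87 → 1
L = 2/87 + 5/87 + 17/87 + 31/87 + 37/87 + 50/87 + 1 = 229/87 ≈ 2.632 bits/symbol.

2.632 bits/symbol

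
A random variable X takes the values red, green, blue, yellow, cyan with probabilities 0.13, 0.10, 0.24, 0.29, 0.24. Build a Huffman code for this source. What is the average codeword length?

Repeatedly combine the two least-probable nodes; the expected code length is the sum of the merged weights.
merge 1/10 + 13/100 → 23/100
merge 23/100 + 6/25 → 47/100
merge 6/25 + 29/100 → 53/100
merge 47/100 + 53/100 → 1
L = 23/100 + 47/100 + 53/100 + 1 = 223/100 = 2.23 bits/symbol.

2.23 bits/symbol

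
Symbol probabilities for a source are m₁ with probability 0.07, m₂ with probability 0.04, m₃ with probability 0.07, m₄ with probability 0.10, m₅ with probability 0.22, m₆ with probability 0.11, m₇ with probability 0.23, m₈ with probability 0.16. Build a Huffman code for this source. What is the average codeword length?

Repeatedly combine the two least-probable nodes; the expected code length is the sum of the merged weights.
merge 1/25 + 7/100 → 11/100
merge 7/100 + 1/10 → 17/100
merge 11/100 + 11/100 → 11/50
merge 4/25 + 17/100 → 33/100
merge 11/50 + 11/50 → 11/25
merge 23/100 + 33/100 → 14/25
merge 11/25 + 14/25 → 1
L = 11/100 + 17/100 + 11/50 + 33/100 + 11/25 + 14/25 + 1 = 283/100 = 2.83 bits/symbol.

2.83 bits/symbol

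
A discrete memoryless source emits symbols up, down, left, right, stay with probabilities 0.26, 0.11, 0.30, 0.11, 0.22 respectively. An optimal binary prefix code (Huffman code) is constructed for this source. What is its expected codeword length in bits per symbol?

2.22 bits/symbol

Repeatedly combine the two least-probable nodes; the expected code length is the sum of the merged weights.
merge 11/100 + 11/100 → 11/50
merge 11/50 + 11/50 → 11/25
merge 13/50 + 3/10 → 14/25
merge 11/25 + 14/25 → 1
L = 11/50 + 11/25 + 14/25 + 1 = 111/50 = 2.22 bits/symbol.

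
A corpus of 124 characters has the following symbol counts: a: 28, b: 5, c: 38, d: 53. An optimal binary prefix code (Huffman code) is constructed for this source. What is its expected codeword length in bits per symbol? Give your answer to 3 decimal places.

1.839 bits/symbol

Probabilities are the counts divided by 124.
Repeatedly combine the two least-probable nodes; the expected code length is the sum of the merged weights.
merge 5/124 + 7/31 → 33/124
merge 33/124 + 19/62 → 71/124
merge 53/124 + 71/124 → 1
L = 33/124 + 71/124 + 1 = 57/31 ≈ 1.839 bits/symbol.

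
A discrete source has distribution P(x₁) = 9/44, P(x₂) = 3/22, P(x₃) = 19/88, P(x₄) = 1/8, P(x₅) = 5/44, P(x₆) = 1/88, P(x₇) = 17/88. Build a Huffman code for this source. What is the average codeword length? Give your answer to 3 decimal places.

2.705 bits/symbol

Repeatedly combine the two least-probable nodes; the expected code length is the sum of the merged weights.
merge 1/88 + 5/44 → 1/8
merge 1/8 + 1/8 → 1/4
merge 3/22 + 17/88 → 29/88
merge 9/44 + 19/88 → 37/88
merge 1/4 + 29/88 → 51/88
merge 37/88 + 51/88 → 1
L = 1/8 + 1/4 + 29/88 + 37/88 + 51/88 + 1 = 119/44 ≈ 2.705 bits/symbol.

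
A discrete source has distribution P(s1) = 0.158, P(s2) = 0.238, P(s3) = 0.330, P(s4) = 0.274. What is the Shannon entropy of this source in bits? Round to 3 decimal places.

H = −Σ pᵢ log₂ pᵢ.
−0.158·log₂(0.158) = 0.4206
−0.238·log₂(0.238) = 0.4929
−0.330·log₂(0.330) = 0.5278
−0.274·log₂(0.274) = 0.5118
Sum ≈ 1.9531 → 1.953 bits.

1.953 bits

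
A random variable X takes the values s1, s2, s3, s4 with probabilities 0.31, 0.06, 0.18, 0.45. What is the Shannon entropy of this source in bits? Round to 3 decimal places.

H = −Σ pᵢ log₂ pᵢ.
−0.31·log₂(0.31) = 0.5238
−0.06·log₂(0.06) = 0.2435
−0.18·log₂(0.18) = 0.4453
−0.45·log₂(0.45) = 0.5184
Sum ≈ 1.7310 → 1.731 bits.

1.731 bits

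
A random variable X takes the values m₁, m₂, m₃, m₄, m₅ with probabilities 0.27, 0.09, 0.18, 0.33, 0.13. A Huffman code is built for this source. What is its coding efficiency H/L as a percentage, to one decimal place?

Entropy H = −Σ p log₂ p ≈ 2.1784 bits.
Huffman merges: 9/100+13/100→11/50; 9/50+11/50→2/5; 27/100+33/100→3/5; 2/5+3/5→1. L = 111/50 ≈ 2.2200.
Efficiency = H/L = 2.1784/2.2200 = 98.1%.

98.1%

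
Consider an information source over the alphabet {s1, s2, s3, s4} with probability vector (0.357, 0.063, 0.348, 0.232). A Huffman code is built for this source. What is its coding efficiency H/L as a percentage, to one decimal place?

92.9%

Entropy H = −Σ p log₂ p ≈ 1.8007 bits.
Huffman merges: 63/1000+29/125→59/200; 59/200+87/250→643/1000; 357/1000+643/1000→1. L = 969/500 ≈ 1.9380.
Efficiency = H/L = 1.8007/1.9380 = 92.9%.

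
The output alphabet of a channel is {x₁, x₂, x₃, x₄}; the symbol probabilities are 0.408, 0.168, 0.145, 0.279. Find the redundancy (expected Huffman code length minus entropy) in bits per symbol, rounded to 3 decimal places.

0.027 bits

Entropy H = −Σ p log₂ p ≈ 1.8778 bits.
Huffman merges: 29/200+21/125→313/1000; 279/1000+313/1000→74/125; 51/125+74/125→1. L = 381/200 ≈ 1.9050.
L − H = 1.9050 − 1.8778 = 0.027 bits.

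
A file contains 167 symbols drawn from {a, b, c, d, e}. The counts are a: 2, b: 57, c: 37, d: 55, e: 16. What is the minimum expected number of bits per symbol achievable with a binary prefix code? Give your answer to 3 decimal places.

2.096 bits/symbol

Probabilities are the counts divided by 167.
Repeatedly combine the two least-probable nodes; the expected code length is the sum of the merged weights.
merge 2/167 + 16/167 → 18/167
merge 18/167 + 37/167 → 55/167
merge 55/167 + 55/167 → 110/167
merge 57/167 + 110/167 → 1
L = 18/167 + 55/167 + 110/167 + 1 = 350/167 ≈ 2.096 bits/symbol.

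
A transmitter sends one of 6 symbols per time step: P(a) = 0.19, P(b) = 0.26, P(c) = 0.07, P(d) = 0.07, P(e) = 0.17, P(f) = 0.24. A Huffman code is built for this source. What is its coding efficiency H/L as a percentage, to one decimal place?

Entropy H = −Σ p log₂ p ≈ 2.4263 bits.
Huffman merges: 7/100+7/100→7/50; 7/50+17/100→31/100; 19/100+6/25→43/100; 13/50+31/100→57/100; 43/100+57/100→1. L = 49/20 ≈ 2.4500.
Efficiency = H/L = 2.4263/2.4500 = 99.0%.

99.0%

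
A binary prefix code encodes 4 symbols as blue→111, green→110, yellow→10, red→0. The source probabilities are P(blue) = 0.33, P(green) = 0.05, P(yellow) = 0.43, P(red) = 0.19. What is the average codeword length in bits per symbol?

2.19 bits/symbol

L̄ = Σ pᵢ·ℓᵢ = 0.33·3 + 0.05·3 + 0.43·2 + 0.19·1 = 2.19 bits/symbol.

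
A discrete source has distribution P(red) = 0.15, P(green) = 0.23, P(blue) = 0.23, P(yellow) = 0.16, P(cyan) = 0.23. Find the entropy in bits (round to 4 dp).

H = −Σ pᵢ log₂ pᵢ.
−0.15·log₂(0.15) = 0.4105
−0.23·log₂(0.23) = 0.4877
−0.23·log₂(0.23) = 0.4877
−0.16·log₂(0.16) = 0.4230
−0.23·log₂(0.23) = 0.4877
Sum ≈ 2.2966 → 2.2966 bits.

2.2966 bits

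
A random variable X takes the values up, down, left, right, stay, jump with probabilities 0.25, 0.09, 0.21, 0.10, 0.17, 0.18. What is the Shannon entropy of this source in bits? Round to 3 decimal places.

H = −Σ pᵢ log₂ pᵢ.
−0.25·log₂(0.25) = 0.5000
−0.09·log₂(0.09) = 0.3127
−0.21·log₂(0.21) = 0.4728
−0.10·log₂(0.10) = 0.3322
−0.17·log₂(0.17) = 0.4346
−0.18·log₂(0.18) = 0.4453
Sum ≈ 2.4976 → 2.498 bits.

2.498 bits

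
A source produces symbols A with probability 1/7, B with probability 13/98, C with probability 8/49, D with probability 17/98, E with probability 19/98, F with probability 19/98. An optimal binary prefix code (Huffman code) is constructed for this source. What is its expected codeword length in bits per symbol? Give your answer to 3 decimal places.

2.612 bits/symbol

Repeatedly combine the two least-probable nodes; the expected code length is the sum of the merged weights.
merge 13/98 + 1/7 → 27/98
merge 8/49 + 17/98 → 33/98
merge 19/98 + 19/98 → 19/49
merge 27/98 + 33/98 → 30/49
merge 19/49 + 30/49 → 1
L = 27/98 + 33/98 + 19/49 + 30/49 + 1 = 128/49 ≈ 2.612 bits/symbol.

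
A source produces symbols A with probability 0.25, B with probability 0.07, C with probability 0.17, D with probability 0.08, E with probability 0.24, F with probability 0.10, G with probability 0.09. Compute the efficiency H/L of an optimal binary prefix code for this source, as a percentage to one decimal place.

Entropy H = −Σ p log₂ p ≈ 2.6336 bits.
Huffman merges: 7/100+2/25→3/20; 9/100+1/10→19/100; 3/20+17/100→8/25; 19/100+6/25→43/100; 1/4+8/25→57/100; 43/100+57/100→1. L = 133/50 ≈ 2.6600.
Efficiency = H/L = 2.6336/2.6600 = 99.0%.

99.0%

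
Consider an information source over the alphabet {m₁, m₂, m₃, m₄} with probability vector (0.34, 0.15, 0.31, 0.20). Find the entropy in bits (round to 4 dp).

1.9279 bits

H = −Σ pᵢ log₂ pᵢ.
−0.34·log₂(0.34) = 0.5292
−0.15·log₂(0.15) = 0.4105
−0.31·log₂(0.31) = 0.5238
−0.20·log₂(0.20) = 0.4644
Sum ≈ 1.9279 → 1.9279 bits.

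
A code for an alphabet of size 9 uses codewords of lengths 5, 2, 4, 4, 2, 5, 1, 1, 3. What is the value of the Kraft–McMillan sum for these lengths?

With common denominator 2^5 = 32: Σ 2^(−ℓᵢ) = 1/32 + 8/32 + 2/32 + 2/32 + 8/32 + 1/32 + 16/32 + 16/32 + 4/32 = 58/32 = 1.8125.

1.8125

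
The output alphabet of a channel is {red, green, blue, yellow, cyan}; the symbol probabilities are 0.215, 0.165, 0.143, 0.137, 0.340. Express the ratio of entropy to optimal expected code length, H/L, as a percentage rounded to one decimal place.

97.8%

Entropy H = −Σ p log₂ p ≈ 2.2290 bits.
Huffman merges: 137/1000+143/1000→7/25; 33/200+43/200→19/50; 7/25+17/50→31/50; 19/50+31/50→1. L = 57/25 ≈ 2.2800.
Efficiency = H/L = 2.2290/2.2800 = 97.8%.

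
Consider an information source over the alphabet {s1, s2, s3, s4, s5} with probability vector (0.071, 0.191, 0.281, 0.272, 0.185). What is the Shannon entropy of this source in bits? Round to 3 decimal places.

H = −Σ pᵢ log₂ pᵢ.
−0.071·log₂(0.071) = 0.2709
−0.191·log₂(0.191) = 0.4562
−0.281·log₂(0.281) = 0.5146
−0.272·log₂(0.272) = 0.5109
−0.185·log₂(0.185) = 0.4504
Sum ≈ 2.2030 → 2.203 bits.

2.203 bits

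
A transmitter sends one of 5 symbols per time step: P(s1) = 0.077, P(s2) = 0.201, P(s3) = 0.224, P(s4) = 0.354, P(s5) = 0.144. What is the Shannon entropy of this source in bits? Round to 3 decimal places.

2.167 bits

H = −Σ pᵢ log₂ pᵢ.
−0.077·log₂(0.077) = 0.2848
−0.201·log₂(0.201) = 0.4653
−0.224·log₂(0.224) = 0.4835
−0.354·log₂(0.354) = 0.5304
−0.144·log₂(0.144) = 0.4026
Sum ≈ 2.1665 → 2.167 bits.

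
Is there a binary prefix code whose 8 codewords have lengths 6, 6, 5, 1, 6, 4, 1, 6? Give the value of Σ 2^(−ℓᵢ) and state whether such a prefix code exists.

With common denominator 2^6 = 64: Σ 2^(−ℓᵢ) = 1/64 + 1/64 + 2/64 + 32/64 + 1/64 + 4/64 + 32/64 + 1/64 = 74/64 = 1.15625.
Kraft's inequality requires Σ ≤ 1; here Σ = 1.15625 > 1, so no such prefix code exists.

1.15625; no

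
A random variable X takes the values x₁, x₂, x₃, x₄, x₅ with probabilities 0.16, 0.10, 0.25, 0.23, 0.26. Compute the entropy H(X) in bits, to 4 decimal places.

2.2482 bits

H = −Σ pᵢ log₂ pᵢ.
−0.16·log₂(0.16) = 0.4230
−0.10·log₂(0.10) = 0.3322
−0.25·log₂(0.25) = 0.5000
−0.23·log₂(0.23) = 0.4877
−0.26·log₂(0.26) = 0.5053
Sum ≈ 2.2482 → 2.2482 bits.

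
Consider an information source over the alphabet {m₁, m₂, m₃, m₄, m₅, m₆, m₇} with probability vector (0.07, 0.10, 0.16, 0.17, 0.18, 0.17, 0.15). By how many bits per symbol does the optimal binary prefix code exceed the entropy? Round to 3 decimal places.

0.071 bits

Entropy H = −Σ p log₂ p ≈ 2.7488 bits.
Huffman merges: 7/100+1/10→17/100; 3/20+4/25→31/100; 17/100+17/100→17/50; 17/100+9/50→7/20; 31/100+17/50→13/20; 7/20+13/20→1. L = 141/50 ≈ 2.8200.
L − H = 2.8200 − 2.7488 = 0.071 bits.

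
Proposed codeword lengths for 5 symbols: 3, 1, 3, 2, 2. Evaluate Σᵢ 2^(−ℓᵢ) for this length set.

With common denominator 2^3 = 8: Σ 2^(−ℓᵢ) = 1/8 + 4/8 + 1/8 + 2/8 + 2/8 = 10/8 = 1.25.

1.25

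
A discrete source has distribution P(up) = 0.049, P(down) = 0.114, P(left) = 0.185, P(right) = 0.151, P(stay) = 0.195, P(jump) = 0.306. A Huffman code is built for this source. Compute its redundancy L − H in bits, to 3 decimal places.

Entropy H = −Σ p log₂ p ≈ 2.4152 bits.
Huffman merges: 49/1000+57/500→163/1000; 151/1000+163/1000→157/500; 37/200+39/200→19/50; 153/500+157/500→31/50; 19/50+31/50→1. L = 2477/1000 ≈ 2.4770.
L − H = 2.4770 − 2.4152 = 0.062 bits.

0.062 bits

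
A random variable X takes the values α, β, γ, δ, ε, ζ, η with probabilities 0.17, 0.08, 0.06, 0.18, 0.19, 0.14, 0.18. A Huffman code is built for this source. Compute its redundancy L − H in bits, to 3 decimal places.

0.057 bits

Entropy H = −Σ p log₂ p ≈ 2.7126 bits.
Huffman merges: 3/50+2/25→7/50; 7/50+7/50→7/25; 17/100+9/50→7/20; 9/50+19/100→37/100; 7/25+7/20→63/100; 37/100+63/100→1. L = 277/100 ≈ 2.7700.
L − H = 2.7700 − 2.7126 = 0.057 bits.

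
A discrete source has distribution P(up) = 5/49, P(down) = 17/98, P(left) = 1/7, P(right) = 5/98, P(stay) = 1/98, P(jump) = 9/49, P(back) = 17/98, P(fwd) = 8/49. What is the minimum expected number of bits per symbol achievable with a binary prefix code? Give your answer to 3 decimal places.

Repeatedly combine the two least-probable nodes; the expected code length is the sum of the merged weights.
merge 1/98 + 5/98 → 3/49
merge 3/49 + 5/49 → 8/49
merge 1/7 + 8/49 → 15/49
merge 8/49 + 17/98 → 33/98
merge 17/98 + 9/49 → 5/14
merge 15/49 + 33/98 → 9/14
merge 5/14 + 9/14 → 1
L = 3/49 + 8/49 + 15/49 + 33/98 + 5/14 + 9/14 + 1 = 281/98 ≈ 2.867 bits/symbol.

2.867 bits/symbol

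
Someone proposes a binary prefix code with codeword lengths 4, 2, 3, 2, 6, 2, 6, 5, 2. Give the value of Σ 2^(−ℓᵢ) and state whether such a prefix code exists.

1.25; no

With common denominator 2^6 = 64: Σ 2^(−ℓᵢ) = 4/64 + 16/64 + 8/64 + 16/64 + 1/64 + 16/64 + 1/64 + 2/64 + 16/64 = 80/64 = 1.25.
Kraft's inequality requires Σ ≤ 1; here Σ = 1.25 > 1, so no such prefix code exists.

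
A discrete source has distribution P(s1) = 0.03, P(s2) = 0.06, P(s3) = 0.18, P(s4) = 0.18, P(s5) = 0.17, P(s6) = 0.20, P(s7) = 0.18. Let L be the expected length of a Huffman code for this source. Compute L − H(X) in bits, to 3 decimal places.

Entropy H = −Σ p log₂ p ≈ 2.6302 bits.
Huffman merges: 3/100+3/50→9/100; 9/100+17/100→13/50; 9/50+9/50→9/25; 9/50+1/5→19/50; 13/50+9/25→31/50; 19/50+31/50→1. L = 271/100 ≈ 2.7100.
L − H = 2.7100 − 2.6302 = 0.080 bits.

0.080 bits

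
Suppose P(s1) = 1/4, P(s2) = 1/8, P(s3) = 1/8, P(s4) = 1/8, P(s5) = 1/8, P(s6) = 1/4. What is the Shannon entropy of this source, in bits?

2.5 bits

Each probability is a power of 1/2, so log₂(1/p) is an integer.
H = Σ p·log₂(1/p) = 1/4·2 + 1/8·3 + 1/8·3 + 1/8·3 + 1/8·3 + 1/4·2 = 2.5 bits.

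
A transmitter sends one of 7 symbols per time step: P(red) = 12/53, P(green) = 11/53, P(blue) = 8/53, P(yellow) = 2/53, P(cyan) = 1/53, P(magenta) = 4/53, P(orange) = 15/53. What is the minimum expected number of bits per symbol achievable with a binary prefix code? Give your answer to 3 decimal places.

2.472 bits/symbol

Repeatedly combine the two least-probable nodes; the expected code length is the sum of the merged weights.
merge 1/53 + 2/53 → 3/53
merge 3/53 + 4/53 → 7/53
merge 7/53 + 8/53 → 15/53
merge 11/53 + 12/53 → 23/53
merge 15/53 + 15/53 → 30/53
merge 23/53 + 30/53 → 1
L = 3/53 + 7/53 + 15/53 + 23/53 + 30/53 + 1 = 131/53 ≈ 2.472 bits/symbol.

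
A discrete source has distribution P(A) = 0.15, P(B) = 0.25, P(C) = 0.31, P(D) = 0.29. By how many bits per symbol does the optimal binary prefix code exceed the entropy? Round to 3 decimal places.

Entropy H = −Σ p log₂ p ≈ 1.9522 bits.
Huffman merges: 3/20+1/4→2/5; 29/100+31/100→3/5; 2/5+3/5→1. L = 2 ≈ 2.0000.
L − H = 2.0000 − 1.9522 = 0.048 bits.

0.048 bits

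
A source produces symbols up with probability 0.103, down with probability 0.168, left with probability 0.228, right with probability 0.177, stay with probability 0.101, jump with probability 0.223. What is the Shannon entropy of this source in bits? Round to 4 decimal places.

2.5154 bits

H = −Σ pᵢ log₂ pᵢ.
−0.103·log₂(0.103) = 0.3378
−0.168·log₂(0.168) = 0.4323
−0.228·log₂(0.228) = 0.4863
−0.177·log₂(0.177) = 0.4422
−0.101·log₂(0.101) = 0.3341
−0.223·log₂(0.223) = 0.4828
Sum ≈ 2.5154 → 2.5154 bits.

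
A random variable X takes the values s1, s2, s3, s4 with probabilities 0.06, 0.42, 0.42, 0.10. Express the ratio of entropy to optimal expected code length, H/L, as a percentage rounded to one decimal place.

Entropy H = −Σ p log₂ p ≈ 1.6270 bits.
Huffman merges: 3/50+1/10→4/25; 4/25+21/50→29/50; 21/50+29/50→1. L = 87/50 ≈ 1.7400.
Efficiency = H/L = 1.6270/1.7400 = 93.5%.

93.5%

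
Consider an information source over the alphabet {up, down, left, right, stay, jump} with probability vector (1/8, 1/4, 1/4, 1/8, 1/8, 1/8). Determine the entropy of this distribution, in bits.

Each probability is a power of 1/2, so log₂(1/p) is an integer.
H = Σ p·log₂(1/p) = 1/8·3 + 1/4·2 + 1/4·2 + 1/8·3 + 1/8·3 + 1/8·3 = 2.5 bits.

2.5 bits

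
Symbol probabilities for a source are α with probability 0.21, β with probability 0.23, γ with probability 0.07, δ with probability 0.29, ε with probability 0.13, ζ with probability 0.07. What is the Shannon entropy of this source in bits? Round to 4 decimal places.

H = −Σ pᵢ log₂ pᵢ.
−0.21·log₂(0.21) = 0.4728
−0.23·log₂(0.23) = 0.4877
−0.07·log₂(0.07) = 0.2686
−0.29·log₂(0.29) = 0.5179
−0.13·log₂(0.13) = 0.3826
−0.07·log₂(0.07) = 0.2686
Sum ≈ 2.3981 → 2.3981 bits.

2.3981 bits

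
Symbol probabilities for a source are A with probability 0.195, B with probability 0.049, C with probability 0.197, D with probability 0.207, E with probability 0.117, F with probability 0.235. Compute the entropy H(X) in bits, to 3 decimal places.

2.458 bits

H = −Σ pᵢ log₂ pᵢ.
−0.195·log₂(0.195) = 0.4599
−0.049·log₂(0.049) = 0.2132
−0.197·log₂(0.197) = 0.4617
−0.207·log₂(0.207) = 0.4704
−0.117·log₂(0.117) = 0.3622
−0.235·log₂(0.235) = 0.4910
Sum ≈ 2.4583 → 2.458 bits.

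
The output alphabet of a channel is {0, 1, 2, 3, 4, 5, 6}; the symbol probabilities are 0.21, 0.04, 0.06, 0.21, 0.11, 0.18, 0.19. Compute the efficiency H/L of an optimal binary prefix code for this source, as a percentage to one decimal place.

Entropy H = −Σ p log₂ p ≈ 2.6258 bits.
Huffman merges: 1/25+3/50→1/10; 1/10+11/100→21/100; 9/50+19/100→37/100; 21/100+21/100→21/50; 21/100+37/100→29/50; 21/50+29/50→1. L = 67/25 ≈ 2.6800.
Efficiency = H/L = 2.6258/2.6800 = 98.0%.

98.0%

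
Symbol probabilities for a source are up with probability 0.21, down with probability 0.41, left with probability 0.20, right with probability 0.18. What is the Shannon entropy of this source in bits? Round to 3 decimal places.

1.910 bits

H = −Σ pᵢ log₂ pᵢ.
−0.21·log₂(0.21) = 0.4728
−0.41·log₂(0.41) = 0.5274
−0.20·log₂(0.20) = 0.4644
−0.18·log₂(0.18) = 0.4453
Sum ≈ 1.9099 → 1.910 bits.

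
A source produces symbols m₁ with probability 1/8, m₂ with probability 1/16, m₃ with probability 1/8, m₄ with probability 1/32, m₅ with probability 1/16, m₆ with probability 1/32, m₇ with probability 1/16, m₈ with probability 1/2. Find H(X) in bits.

2.3125 bits

Each probability is a power of 1/2, so log₂(1/p) is an integer.
H = Σ p·log₂(1/p) = 1/8·3 + 1/16·4 + 1/8·3 + 1/32·5 + 1/16·4 + 1/32·5 + 1/16·4 + 1/2·1 = 2.3125 bits.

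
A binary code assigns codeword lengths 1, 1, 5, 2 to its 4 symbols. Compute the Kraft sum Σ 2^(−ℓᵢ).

1.28125

With common denominator 2^5 = 32: Σ 2^(−ℓᵢ) = 16/32 + 16/32 + 1/32 + 8/32 = 41/32 = 1.28125.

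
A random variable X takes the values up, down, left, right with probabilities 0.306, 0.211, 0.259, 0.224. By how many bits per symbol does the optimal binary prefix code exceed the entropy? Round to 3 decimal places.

Entropy H = −Σ p log₂ p ≈ 1.9847 bits.
Huffman merges: 211/1000+28/125→87/200; 259/1000+153/500→113/200; 87/200+113/200→1. L = 2 ≈ 2.0000.
L − H = 2.0000 − 1.9847 = 0.015 bits.

0.015 bits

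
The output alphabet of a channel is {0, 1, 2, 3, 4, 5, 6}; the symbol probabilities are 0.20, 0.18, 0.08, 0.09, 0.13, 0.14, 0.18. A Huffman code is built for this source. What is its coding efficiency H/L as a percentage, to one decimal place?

98.2%

Entropy H = −Σ p log₂ p ≈ 2.7389 bits.
Huffman merges: 2/25+9/100→17/100; 13/100+7/50→27/100; 17/100+9/50→7/20; 9/50+1/5→19/50; 27/100+7/20→31/50; 19/50+31/50→1. L = 279/100 ≈ 2.7900.
Efficiency = H/L = 2.7389/2.7900 = 98.2%.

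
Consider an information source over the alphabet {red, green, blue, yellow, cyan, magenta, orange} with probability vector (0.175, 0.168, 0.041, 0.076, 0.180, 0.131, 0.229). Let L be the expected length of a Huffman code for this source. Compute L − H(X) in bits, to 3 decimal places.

0.048 bits

Entropy H = −Σ p log₂ p ≈ 2.6603 bits.
Huffman merges: 41/1000+19/250→117/1000; 117/1000+131/1000→31/125; 21/125+7/40→343/1000; 9/50+229/1000→409/1000; 31/125+343/1000→591/1000; 409/1000+591/1000→1. L = 677/250 ≈ 2.7080.
L − H = 2.7080 − 2.6603 = 0.048 bits.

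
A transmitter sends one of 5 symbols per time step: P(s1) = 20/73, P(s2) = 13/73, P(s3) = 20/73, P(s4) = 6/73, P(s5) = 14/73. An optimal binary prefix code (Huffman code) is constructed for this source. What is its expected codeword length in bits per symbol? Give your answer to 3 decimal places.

2.260 bits/symbol

Repeatedly combine the two least-probable nodes; the expected code length is the sum of the merged weights.
merge 6/73 + 13/73 → 19/73
merge 14/73 + 19/73 → 33/73
merge 20/73 + 20/73 → 40/73
merge 33/73 + 40/73 → 1
L = 19/73 + 33/73 + 40/73 + 1 = 165/73 ≈ 2.260 bits/symbol.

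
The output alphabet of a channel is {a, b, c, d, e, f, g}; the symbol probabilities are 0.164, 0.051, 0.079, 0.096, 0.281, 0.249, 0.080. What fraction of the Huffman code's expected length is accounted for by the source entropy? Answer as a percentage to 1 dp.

98.7%

Entropy H = −Σ p log₂ p ≈ 2.5661 bits.
Huffman merges: 51/1000+79/1000→13/100; 2/25+12/125→22/125; 13/100+41/250→147/500; 22/125+249/1000→17/40; 281/1000+147/500→23/40; 17/40+23/40→1. L = 13/5 ≈ 2.6000.
Efficiency = H/L = 2.5661/2.6000 = 98.7%.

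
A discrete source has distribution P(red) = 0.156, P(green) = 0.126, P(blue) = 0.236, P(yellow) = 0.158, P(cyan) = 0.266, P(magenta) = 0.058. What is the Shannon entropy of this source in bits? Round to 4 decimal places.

2.4534 bits

H = −Σ pᵢ log₂ pᵢ.
−0.156·log₂(0.156) = 0.4181
−0.126·log₂(0.126) = 0.3766
−0.236·log₂(0.236) = 0.4916
−0.158·log₂(0.158) = 0.4206
−0.266·log₂(0.266) = 0.5082
−0.058·log₂(0.058) = 0.2383
Sum ≈ 2.4534 → 2.4534 bits.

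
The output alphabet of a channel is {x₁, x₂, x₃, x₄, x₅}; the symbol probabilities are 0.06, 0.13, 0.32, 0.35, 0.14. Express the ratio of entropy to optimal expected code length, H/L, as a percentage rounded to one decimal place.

95.8%

Entropy H = −Σ p log₂ p ≈ 2.0794 bits.
Huffman merges: 3/50+13/100→19/100; 7/50+19/100→33/100; 8/25+33/100→13/20; 7/20+13/20→1. L = 217/100 ≈ 2.1700.
Efficiency = H/L = 2.0794/2.1700 = 95.8%.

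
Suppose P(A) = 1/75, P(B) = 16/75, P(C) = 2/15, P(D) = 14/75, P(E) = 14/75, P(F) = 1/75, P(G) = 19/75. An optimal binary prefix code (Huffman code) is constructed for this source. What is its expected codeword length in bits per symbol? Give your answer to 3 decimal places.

Repeatedly combine the two least-probable nodes; the expected code length is the sum of the merged weights.
merge 1/75 + 1/75 → 2/75
merge 2/75 + 2/15 → 4/25
merge 4/25 + 14/75 → 26/75
merge 14/75 + 16/75 → 2/5
merge 19/75 + 26/75 → 3/5
merge 2/5 + 3/5 → 1
L = 2/75 + 4/25 + 26/75 + 2/5 + 3/5 + 1 = 38/15 ≈ 2.533 bits/symbol.

2.533 bits/symbol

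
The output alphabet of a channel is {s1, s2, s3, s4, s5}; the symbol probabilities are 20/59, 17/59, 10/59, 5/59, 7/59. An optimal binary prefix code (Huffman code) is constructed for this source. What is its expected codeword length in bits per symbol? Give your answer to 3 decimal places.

2.203 bits/symbol

Repeatedly combine the two least-probable nodes; the expected code length is the sum of the merged weights.
merge 5/59 + 7/59 → 12/59
merge 10/59 + 12/59 → 22/59
merge 17/59 + 20/59 → 37/59
merge 22/59 + 37/59 → 1
L = 12/59 + 22/59 + 37/59 + 1 = 130/59 ≈ 2.203 bits/symbol.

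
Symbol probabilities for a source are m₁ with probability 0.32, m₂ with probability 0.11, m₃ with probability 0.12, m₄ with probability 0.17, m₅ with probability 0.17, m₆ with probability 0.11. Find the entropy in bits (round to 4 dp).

H = −Σ pᵢ log₂ pᵢ.
−0.32·log₂(0.32) = 0.5260
−0.11·log₂(0.11) = 0.3503
−0.12·log₂(0.12) = 0.3671
−0.17·log₂(0.17) = 0.4346
−0.17·log₂(0.17) = 0.4346
−0.11·log₂(0.11) = 0.3503
Sum ≈ 2.4628 → 2.4628 bits.

2.4628 bits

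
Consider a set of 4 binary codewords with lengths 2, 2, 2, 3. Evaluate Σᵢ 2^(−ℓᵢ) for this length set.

0.875

With common denominator 2^3 = 8: Σ 2^(−ℓᵢ) = 2/8 + 2/8 + 2/8 + 1/8 = 7/8 = 0.875.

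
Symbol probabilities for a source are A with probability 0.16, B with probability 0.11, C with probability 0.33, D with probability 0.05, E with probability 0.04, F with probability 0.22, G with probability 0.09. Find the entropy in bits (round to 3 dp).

H = −Σ pᵢ log₂ pᵢ.
−0.16·log₂(0.16) = 0.4230
−0.11·log₂(0.11) = 0.3503
−0.33·log₂(0.33) = 0.5278
−0.05·log₂(0.05) = 0.2161
−0.04·log₂(0.04) = 0.1858
−0.22·log₂(0.22) = 0.4806
−0.09·log₂(0.09) = 0.3127
Sum ≈ 2.4962 → 2.496 bits.

2.496 bits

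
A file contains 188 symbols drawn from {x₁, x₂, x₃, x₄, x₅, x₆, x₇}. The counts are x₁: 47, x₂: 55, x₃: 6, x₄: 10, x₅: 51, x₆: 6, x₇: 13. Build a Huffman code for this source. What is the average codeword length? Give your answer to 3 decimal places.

Probabilities are the counts divided by 188.
Repeatedly combine the two least-probable nodes; the expected code length is the sum of the merged weights.
merge 3/94 + 3/94 → 3/47
merge 5/94 + 3/47 → 11/94
merge 13/188 + 11/94 → 35/188
merge 35/188 + 1/4 → 41/94
merge 51/188 + 55/188 → 53/94
merge 41/94 + 53/94 → 1
L = 3/47 + 11/94 + 35/188 + 41/94 + 53/94 + 1 = 445/188 ≈ 2.367 bits/symbol.

2.367 bits/symbol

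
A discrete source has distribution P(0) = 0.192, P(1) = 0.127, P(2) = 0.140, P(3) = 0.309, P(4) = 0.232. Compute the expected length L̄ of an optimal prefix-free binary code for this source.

Repeatedly combine the two least-probable nodes; the expected code length is the sum of the merged weights.
merge 127/1000 + 7/50 → 267/1000
merge 24/125 + 29/125 → 53/125
merge 267/1000 + 309/1000 → 72/125
merge 53/125 + 72/125 → 1
L = 267/1000 + 53/125 + 72/125 + 1 = 2267/1000 = 2.267 bits/symbol.

2.267 bits/symbol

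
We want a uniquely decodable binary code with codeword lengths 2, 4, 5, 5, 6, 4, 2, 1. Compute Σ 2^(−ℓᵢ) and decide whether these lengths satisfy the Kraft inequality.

1.203125; no

With common denominator 2^6 = 64: Σ 2^(−ℓᵢ) = 16/64 + 4/64 + 2/64 + 2/64 + 1/64 + 4/64 + 16/64 + 32/64 = 77/64 = 1.203125.
Kraft's inequality requires Σ ≤ 1; here Σ = 1.203125 > 1, so no such prefix code exists.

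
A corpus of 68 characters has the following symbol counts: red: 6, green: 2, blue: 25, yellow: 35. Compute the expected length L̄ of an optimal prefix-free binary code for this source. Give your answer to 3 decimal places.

Probabilities are the counts divided by 68.
Repeatedly combine the two least-probable nodes; the expected code length is the sum of the merged weights.
merge 1/34 + 3/34 → 2/17
merge 2/17 + 25/68 → 33/68
merge 33/68 + 35/68 → 1
L = 2/17 + 33/68 + 1 = 109/68 ≈ 1.603 bits/symbol.

1.603 bits/symbol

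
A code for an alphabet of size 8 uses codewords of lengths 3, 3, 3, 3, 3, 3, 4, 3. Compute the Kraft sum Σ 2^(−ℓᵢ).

0.9375

With common denominator 2^4 = 16: Σ 2^(−ℓᵢ) = 2/16 + 2/16 + 2/16 + 2/16 + 2/16 + 2/16 + 1/16 + 2/16 = 15/16 = 0.9375.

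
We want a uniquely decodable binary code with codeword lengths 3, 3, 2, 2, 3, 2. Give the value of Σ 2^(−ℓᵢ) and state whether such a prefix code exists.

1.125; no

With common denominator 2^3 = 8: Σ 2^(−ℓᵢ) = 1/8 + 1/8 + 2/8 + 2/8 + 1/8 + 2/8 = 9/8 = 1.125.
Kraft's inequality requires Σ ≤ 1; here Σ = 1.125 > 1, so no such prefix code exists.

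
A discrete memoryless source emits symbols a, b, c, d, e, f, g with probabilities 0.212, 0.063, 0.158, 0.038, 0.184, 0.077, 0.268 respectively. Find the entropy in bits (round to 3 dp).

H = −Σ pᵢ log₂ pᵢ.
−0.212·log₂(0.212) = 0.4744
−0.063·log₂(0.063) = 0.2513
−0.158·log₂(0.158) = 0.4206
−0.038·log₂(0.038) = 0.1793
−0.184·log₂(0.184) = 0.4494
−0.077·log₂(0.077) = 0.2848
−0.268·log₂(0.268) = 0.5091
Sum ≈ 2.5689 → 2.569 bits.

2.569 bits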